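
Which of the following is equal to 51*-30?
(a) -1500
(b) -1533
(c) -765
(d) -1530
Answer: d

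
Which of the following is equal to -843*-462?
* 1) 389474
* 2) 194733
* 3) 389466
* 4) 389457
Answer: 3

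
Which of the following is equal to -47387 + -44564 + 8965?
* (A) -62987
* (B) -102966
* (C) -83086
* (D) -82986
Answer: D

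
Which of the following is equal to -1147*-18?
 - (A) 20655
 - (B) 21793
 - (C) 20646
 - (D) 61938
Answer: C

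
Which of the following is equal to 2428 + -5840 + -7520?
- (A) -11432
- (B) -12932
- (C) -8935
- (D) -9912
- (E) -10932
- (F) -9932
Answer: E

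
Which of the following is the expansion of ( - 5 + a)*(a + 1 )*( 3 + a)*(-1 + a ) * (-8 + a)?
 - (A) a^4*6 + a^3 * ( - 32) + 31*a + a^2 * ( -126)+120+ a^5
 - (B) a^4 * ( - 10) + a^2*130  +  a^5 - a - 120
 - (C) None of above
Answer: B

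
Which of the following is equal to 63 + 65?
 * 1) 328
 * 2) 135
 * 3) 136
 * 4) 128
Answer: 4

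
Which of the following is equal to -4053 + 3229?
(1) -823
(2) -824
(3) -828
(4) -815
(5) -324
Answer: 2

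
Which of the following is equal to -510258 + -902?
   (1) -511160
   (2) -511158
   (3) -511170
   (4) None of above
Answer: 1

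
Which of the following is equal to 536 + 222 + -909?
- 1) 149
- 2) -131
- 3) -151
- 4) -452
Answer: 3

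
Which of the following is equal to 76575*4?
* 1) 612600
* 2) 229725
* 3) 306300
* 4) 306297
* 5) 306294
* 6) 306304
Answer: 3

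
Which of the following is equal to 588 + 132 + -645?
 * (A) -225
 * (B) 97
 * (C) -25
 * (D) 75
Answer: D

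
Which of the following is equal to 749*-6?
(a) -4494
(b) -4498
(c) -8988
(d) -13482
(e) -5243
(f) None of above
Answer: a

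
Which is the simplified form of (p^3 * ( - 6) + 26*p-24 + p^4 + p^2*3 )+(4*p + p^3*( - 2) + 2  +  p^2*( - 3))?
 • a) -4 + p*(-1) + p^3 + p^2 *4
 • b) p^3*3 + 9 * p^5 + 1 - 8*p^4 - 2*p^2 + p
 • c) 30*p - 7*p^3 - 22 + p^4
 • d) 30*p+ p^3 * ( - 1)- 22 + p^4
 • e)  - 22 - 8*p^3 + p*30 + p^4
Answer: e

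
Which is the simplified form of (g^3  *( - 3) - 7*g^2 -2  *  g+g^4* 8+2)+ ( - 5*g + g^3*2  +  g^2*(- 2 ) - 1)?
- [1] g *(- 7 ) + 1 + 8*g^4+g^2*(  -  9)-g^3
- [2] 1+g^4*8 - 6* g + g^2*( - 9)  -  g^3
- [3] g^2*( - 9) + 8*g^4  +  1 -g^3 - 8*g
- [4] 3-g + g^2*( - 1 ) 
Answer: 1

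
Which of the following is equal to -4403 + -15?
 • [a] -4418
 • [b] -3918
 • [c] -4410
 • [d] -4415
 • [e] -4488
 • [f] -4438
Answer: a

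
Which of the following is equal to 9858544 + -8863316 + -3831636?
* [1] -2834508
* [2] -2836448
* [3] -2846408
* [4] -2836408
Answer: 4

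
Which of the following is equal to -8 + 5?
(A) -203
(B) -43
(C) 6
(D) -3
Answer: D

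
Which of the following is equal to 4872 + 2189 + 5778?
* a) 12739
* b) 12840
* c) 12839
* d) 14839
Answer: c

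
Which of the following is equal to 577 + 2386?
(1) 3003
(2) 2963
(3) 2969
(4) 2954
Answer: 2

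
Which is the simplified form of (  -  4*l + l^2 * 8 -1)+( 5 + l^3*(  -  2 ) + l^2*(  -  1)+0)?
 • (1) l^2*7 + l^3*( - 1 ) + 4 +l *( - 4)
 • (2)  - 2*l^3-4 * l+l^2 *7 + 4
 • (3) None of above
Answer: 2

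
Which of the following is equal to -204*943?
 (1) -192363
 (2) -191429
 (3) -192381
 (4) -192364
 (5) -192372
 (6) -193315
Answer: 5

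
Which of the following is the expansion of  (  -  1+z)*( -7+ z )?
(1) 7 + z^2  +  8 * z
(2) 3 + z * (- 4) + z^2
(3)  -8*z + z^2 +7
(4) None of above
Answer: 3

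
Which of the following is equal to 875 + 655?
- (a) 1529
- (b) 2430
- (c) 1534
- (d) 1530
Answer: d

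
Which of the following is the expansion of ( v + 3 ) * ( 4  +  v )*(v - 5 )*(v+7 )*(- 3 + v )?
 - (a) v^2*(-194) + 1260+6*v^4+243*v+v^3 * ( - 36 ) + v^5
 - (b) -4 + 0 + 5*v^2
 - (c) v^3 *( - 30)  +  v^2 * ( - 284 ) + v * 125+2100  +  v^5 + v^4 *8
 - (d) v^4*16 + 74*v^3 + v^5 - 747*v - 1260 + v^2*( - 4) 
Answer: a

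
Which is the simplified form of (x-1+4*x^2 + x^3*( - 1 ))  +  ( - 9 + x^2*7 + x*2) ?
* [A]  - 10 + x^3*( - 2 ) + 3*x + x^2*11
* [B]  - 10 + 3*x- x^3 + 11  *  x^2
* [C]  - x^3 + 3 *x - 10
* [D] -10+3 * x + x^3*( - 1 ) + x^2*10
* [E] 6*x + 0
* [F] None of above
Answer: B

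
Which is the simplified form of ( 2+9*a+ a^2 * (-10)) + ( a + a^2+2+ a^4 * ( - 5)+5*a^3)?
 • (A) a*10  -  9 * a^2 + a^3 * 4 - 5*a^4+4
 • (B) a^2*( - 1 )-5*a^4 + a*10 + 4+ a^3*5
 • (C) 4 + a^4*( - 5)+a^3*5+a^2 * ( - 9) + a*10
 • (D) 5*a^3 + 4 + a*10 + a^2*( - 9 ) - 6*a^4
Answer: C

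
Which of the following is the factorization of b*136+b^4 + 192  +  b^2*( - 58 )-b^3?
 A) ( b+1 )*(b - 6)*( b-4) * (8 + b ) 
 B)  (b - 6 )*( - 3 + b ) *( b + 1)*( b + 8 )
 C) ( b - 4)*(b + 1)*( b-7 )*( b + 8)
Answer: A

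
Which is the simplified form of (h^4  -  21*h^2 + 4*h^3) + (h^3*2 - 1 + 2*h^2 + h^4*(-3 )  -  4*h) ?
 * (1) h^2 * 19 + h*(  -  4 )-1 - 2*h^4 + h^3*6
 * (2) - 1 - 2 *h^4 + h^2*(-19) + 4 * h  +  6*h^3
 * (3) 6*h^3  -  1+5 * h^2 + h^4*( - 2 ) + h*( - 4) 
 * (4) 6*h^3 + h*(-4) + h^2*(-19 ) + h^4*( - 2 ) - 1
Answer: 4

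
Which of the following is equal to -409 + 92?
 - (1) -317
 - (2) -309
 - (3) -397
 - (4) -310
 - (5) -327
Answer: 1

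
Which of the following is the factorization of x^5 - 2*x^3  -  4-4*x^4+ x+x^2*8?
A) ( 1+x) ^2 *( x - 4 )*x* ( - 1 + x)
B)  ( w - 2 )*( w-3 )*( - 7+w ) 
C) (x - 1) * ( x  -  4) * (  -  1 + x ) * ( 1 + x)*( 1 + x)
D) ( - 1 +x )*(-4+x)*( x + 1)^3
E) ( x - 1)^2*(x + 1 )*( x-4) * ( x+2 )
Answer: C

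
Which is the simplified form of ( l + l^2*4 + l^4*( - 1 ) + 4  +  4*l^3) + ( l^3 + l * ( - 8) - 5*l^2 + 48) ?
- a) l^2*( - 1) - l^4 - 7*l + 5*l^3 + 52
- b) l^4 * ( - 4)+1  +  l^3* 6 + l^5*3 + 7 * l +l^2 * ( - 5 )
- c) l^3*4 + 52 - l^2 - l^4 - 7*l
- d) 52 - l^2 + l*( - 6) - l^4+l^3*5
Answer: a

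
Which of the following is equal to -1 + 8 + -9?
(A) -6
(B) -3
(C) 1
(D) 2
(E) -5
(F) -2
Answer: F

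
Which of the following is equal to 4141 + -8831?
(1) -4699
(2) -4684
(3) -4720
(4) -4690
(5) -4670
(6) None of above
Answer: 4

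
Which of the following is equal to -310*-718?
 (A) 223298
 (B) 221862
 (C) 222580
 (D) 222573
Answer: C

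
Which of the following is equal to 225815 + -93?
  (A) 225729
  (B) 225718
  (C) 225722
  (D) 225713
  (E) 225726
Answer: C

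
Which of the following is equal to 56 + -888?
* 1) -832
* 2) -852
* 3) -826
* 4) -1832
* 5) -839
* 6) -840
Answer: 1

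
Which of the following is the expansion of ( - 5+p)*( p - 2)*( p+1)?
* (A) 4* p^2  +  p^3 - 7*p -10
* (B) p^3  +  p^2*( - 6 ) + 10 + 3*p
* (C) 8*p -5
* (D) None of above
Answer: B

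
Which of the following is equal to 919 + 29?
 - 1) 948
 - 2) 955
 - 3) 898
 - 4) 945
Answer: 1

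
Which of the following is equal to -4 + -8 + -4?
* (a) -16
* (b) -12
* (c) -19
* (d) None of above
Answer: a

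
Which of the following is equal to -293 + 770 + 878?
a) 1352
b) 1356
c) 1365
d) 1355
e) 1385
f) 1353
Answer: d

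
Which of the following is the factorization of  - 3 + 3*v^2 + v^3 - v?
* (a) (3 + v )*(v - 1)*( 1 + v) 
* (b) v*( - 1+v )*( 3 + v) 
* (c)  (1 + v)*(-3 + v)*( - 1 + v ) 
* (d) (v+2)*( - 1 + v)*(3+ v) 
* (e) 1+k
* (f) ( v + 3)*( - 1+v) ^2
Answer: a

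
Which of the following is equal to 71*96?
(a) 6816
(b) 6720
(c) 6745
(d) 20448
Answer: a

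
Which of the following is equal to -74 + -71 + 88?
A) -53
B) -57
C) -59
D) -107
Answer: B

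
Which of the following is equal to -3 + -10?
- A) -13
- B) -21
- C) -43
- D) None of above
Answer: A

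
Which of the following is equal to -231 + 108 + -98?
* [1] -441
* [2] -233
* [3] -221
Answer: 3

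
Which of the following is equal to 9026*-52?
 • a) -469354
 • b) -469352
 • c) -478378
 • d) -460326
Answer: b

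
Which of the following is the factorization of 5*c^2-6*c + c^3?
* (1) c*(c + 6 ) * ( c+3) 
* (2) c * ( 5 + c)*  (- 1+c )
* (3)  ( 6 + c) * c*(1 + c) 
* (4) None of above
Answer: 4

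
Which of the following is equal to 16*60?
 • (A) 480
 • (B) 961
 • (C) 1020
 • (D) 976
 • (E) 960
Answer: E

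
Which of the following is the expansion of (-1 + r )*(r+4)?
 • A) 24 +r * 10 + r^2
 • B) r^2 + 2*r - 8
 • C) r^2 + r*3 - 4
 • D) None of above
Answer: C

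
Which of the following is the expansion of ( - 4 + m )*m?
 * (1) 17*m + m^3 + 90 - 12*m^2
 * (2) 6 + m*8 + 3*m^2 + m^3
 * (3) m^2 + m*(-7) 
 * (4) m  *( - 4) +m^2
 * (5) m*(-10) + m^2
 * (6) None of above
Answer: 4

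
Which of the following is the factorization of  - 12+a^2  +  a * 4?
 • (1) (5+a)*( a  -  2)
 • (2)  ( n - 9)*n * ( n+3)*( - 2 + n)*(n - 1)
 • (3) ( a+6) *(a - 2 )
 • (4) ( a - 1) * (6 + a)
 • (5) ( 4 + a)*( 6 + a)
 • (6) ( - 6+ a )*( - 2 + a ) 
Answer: 3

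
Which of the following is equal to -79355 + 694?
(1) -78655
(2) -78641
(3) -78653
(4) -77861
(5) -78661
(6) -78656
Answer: 5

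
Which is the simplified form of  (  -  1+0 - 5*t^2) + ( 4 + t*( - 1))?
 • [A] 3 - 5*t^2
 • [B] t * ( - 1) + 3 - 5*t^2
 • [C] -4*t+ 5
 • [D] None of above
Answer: B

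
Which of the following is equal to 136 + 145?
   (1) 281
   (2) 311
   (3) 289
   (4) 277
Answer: 1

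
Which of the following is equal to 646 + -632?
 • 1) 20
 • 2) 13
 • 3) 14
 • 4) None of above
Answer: 3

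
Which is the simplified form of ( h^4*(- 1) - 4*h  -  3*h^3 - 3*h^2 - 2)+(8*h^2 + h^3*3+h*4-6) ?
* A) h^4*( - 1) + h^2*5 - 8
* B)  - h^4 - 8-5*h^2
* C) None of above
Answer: A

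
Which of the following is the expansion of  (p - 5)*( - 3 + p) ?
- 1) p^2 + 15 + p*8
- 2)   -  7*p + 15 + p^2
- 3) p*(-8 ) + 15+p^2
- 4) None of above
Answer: 3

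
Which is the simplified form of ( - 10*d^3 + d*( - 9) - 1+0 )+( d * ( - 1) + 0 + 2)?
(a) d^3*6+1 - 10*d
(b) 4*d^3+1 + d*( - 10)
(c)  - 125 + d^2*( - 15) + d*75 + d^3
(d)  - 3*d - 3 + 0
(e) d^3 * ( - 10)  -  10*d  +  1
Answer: e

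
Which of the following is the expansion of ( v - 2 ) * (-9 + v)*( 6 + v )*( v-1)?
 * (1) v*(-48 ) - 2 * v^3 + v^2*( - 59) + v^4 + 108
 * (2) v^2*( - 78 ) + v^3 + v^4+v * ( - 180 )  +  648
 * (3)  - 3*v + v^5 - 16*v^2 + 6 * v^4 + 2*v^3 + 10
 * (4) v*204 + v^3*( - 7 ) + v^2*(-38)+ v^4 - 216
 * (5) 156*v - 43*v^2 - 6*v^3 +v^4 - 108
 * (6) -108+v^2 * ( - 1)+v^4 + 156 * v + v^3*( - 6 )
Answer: 5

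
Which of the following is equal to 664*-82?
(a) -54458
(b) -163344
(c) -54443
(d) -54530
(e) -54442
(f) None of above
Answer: f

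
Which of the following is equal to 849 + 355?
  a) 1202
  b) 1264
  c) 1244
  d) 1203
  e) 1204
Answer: e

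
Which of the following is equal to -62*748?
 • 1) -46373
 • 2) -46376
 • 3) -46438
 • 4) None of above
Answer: 2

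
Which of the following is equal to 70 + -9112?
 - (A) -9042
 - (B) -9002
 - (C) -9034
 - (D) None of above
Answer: A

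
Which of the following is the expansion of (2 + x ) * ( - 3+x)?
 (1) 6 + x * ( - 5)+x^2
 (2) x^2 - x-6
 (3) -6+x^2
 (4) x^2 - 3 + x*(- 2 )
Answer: 2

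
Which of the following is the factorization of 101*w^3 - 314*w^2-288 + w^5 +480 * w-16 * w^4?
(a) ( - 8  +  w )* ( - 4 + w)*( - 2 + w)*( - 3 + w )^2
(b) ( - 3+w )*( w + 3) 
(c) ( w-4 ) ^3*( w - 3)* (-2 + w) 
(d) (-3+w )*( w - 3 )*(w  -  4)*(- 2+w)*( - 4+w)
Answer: d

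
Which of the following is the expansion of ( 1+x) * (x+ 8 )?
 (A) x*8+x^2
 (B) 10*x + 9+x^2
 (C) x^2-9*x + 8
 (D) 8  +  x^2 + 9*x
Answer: D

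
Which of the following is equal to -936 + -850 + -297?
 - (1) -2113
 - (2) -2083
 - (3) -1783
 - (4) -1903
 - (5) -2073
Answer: 2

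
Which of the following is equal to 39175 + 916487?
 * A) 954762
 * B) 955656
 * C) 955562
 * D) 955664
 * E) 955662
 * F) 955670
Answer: E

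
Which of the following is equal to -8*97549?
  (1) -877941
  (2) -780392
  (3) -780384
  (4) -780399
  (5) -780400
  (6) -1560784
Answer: 2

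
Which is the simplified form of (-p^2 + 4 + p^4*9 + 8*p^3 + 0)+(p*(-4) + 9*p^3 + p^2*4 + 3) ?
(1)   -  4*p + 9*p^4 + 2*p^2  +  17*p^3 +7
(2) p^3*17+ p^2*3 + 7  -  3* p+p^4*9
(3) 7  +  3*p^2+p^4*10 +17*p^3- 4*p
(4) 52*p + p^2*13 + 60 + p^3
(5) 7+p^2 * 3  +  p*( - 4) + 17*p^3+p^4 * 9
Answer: 5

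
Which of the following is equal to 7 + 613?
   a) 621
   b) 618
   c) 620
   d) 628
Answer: c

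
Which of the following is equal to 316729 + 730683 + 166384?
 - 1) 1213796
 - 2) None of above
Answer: 1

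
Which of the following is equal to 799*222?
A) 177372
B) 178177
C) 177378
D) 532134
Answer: C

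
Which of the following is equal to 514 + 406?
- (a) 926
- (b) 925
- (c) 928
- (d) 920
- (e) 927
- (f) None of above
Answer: d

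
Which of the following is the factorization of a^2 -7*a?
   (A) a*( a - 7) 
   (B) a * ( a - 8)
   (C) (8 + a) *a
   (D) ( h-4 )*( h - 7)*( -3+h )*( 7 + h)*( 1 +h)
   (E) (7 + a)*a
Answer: A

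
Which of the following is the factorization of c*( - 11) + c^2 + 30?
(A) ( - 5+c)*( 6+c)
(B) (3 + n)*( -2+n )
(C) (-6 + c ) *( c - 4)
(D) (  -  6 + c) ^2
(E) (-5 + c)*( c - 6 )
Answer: E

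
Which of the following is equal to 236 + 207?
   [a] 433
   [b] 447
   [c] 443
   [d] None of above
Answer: c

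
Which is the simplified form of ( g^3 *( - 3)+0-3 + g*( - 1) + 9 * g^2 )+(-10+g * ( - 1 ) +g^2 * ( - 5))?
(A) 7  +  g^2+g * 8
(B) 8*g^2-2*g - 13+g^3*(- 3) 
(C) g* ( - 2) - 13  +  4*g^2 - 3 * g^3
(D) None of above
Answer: C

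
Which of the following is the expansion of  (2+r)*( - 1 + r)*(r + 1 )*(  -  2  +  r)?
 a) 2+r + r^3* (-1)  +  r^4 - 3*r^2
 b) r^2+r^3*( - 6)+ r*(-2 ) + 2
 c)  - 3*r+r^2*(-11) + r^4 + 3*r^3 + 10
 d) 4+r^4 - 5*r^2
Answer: d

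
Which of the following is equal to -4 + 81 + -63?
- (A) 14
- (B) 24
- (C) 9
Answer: A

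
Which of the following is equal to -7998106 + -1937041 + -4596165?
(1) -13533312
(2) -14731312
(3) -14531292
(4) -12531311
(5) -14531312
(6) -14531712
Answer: 5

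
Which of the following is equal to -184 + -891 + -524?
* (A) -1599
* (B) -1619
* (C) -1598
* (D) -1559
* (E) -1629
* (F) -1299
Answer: A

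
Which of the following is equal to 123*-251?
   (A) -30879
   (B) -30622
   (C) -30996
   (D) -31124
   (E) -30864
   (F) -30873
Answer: F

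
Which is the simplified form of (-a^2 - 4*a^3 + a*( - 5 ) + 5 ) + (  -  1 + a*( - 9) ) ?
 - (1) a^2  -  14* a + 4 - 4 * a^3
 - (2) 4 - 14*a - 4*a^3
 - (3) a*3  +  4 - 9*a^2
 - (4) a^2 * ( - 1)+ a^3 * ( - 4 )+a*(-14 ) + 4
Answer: 4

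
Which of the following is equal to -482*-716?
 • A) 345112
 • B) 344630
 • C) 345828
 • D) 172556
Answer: A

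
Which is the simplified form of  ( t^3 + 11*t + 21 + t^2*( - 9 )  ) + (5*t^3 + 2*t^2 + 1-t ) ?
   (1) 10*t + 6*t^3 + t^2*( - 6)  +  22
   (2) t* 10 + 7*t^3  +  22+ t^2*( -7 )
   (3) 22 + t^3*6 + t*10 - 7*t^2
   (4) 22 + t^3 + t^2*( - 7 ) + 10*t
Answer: 3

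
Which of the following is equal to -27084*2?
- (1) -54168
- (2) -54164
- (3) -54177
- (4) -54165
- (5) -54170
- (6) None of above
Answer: 1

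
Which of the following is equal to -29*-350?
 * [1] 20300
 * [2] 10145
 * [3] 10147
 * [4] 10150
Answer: 4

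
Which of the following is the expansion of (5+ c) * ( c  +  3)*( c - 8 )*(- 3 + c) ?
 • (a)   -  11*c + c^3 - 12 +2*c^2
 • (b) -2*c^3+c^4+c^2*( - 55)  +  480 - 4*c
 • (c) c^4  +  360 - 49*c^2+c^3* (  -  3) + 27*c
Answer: c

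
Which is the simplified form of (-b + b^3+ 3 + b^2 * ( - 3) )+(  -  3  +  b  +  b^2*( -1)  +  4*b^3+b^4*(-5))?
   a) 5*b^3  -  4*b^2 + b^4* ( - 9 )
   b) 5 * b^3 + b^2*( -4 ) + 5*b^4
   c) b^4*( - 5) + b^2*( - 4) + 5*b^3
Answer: c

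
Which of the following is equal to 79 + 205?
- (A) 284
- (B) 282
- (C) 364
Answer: A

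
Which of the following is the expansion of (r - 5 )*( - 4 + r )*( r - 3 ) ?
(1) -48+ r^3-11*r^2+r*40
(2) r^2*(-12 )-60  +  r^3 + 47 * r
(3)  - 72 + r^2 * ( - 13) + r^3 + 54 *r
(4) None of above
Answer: 2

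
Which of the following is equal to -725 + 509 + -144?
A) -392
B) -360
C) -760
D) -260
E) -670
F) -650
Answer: B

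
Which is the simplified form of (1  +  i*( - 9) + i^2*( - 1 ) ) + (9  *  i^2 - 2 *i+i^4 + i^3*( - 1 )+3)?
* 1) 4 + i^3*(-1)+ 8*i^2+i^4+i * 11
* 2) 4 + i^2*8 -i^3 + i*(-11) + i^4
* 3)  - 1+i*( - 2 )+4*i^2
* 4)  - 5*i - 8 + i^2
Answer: 2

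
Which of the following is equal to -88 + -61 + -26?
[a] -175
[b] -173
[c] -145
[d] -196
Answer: a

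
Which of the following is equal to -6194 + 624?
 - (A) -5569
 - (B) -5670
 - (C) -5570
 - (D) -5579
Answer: C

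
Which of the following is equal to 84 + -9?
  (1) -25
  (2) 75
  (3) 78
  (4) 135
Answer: 2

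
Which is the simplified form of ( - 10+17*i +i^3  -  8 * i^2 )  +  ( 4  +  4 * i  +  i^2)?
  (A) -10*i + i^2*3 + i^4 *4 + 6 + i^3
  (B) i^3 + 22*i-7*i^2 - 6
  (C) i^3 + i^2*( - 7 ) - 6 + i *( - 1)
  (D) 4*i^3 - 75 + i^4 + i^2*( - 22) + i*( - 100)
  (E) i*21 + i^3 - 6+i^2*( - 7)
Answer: E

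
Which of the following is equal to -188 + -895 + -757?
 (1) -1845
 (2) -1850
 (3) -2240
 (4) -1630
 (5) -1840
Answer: 5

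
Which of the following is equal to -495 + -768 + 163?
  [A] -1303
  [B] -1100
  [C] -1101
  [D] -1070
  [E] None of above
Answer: B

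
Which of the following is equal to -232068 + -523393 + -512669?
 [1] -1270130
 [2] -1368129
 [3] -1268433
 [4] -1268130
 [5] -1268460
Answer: 4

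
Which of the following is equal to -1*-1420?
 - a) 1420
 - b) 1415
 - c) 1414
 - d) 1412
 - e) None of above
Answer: a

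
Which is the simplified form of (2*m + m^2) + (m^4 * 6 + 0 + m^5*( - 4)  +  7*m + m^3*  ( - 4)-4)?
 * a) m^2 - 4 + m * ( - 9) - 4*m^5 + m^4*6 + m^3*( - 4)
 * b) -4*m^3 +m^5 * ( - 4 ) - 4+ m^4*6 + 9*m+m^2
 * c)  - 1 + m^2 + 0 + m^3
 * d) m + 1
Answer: b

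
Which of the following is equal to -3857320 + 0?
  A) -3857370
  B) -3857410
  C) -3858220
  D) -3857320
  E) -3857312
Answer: D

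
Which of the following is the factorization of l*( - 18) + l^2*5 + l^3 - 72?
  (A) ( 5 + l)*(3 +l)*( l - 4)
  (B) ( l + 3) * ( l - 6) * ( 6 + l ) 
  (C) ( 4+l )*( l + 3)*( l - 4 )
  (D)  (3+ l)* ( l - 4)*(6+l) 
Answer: D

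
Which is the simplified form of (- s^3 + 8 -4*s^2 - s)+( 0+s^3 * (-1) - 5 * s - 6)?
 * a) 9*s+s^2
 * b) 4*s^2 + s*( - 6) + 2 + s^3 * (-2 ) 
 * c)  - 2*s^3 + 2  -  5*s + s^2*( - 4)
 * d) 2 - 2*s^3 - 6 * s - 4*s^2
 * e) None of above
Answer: d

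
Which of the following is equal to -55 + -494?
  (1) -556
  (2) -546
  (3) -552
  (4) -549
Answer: 4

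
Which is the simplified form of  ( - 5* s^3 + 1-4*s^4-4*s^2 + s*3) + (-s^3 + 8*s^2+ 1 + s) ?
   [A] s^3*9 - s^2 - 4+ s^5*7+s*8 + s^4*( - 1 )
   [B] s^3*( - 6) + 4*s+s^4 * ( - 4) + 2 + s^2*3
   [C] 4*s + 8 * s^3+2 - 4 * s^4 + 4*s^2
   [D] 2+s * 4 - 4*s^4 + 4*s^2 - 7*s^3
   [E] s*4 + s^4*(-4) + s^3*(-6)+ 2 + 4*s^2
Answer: E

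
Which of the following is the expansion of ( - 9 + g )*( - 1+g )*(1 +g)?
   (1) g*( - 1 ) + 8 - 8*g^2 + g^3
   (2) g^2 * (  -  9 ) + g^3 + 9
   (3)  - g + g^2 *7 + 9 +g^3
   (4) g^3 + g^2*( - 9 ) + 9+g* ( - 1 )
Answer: 4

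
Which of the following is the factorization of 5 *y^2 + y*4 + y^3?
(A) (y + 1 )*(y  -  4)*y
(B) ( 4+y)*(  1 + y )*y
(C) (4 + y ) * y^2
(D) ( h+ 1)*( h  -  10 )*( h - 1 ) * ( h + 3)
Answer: B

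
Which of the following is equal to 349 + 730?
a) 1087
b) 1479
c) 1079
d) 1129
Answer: c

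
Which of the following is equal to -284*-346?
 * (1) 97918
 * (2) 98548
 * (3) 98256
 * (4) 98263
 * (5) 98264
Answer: 5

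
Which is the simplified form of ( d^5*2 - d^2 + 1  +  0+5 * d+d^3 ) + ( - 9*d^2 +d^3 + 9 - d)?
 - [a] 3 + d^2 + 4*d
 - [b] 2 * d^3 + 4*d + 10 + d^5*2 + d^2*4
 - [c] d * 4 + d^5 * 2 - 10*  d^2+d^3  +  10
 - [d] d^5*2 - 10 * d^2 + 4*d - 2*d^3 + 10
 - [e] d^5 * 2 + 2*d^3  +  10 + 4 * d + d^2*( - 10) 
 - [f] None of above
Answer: e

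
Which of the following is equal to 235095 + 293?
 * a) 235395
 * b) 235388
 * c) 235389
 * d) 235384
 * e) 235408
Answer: b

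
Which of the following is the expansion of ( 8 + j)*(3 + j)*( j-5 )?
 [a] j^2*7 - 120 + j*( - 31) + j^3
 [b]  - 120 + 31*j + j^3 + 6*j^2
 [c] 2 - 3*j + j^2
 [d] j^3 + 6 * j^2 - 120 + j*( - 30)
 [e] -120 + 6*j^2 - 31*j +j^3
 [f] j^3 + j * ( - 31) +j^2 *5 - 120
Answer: e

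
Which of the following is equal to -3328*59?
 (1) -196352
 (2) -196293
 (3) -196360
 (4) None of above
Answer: 1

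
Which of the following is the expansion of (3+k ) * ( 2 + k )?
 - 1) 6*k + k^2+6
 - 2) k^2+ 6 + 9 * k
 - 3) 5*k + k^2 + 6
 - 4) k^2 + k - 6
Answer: 3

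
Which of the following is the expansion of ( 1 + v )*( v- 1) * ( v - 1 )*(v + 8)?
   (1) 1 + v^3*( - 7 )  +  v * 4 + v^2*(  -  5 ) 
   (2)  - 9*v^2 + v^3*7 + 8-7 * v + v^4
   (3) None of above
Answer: 2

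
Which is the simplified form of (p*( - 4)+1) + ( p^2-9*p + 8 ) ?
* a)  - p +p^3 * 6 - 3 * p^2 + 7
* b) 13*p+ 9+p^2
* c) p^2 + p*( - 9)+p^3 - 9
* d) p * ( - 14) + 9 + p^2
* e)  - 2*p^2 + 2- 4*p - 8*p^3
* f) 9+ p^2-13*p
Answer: f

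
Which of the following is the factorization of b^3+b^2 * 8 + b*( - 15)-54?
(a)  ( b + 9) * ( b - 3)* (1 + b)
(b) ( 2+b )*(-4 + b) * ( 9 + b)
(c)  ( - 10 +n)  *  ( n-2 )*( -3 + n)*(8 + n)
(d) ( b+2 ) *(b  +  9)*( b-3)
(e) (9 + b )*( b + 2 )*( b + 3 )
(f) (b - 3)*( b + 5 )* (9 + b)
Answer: d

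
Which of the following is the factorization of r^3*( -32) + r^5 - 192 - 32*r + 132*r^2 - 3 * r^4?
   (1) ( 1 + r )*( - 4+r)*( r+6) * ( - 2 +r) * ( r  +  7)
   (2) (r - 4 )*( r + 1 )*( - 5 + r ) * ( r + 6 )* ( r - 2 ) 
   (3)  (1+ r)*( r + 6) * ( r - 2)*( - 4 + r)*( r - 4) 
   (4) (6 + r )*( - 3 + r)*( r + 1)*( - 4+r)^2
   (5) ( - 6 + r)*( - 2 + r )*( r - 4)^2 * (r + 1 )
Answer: 3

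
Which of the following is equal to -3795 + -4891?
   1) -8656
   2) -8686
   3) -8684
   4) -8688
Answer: 2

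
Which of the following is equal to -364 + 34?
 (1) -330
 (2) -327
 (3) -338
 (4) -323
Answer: 1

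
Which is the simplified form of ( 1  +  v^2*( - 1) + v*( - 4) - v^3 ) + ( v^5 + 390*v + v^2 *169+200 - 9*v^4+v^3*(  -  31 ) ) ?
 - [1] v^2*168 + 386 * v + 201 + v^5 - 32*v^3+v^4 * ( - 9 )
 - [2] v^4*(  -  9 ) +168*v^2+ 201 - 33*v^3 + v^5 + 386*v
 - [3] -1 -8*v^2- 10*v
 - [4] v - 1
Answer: 1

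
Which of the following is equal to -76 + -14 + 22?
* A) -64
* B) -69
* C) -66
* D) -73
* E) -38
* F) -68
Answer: F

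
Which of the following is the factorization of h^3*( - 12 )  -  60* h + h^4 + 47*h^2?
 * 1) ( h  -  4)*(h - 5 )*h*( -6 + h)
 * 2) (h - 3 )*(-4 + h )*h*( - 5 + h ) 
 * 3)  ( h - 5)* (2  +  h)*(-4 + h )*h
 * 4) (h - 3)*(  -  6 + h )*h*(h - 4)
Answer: 2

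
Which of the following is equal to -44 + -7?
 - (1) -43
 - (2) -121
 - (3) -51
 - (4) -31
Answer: 3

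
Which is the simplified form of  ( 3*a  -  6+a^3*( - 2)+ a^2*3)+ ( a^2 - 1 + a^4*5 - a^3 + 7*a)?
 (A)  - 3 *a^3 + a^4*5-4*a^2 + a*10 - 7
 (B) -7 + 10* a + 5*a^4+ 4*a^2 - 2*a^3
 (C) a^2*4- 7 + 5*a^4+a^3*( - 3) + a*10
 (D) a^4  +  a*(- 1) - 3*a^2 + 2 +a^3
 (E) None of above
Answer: C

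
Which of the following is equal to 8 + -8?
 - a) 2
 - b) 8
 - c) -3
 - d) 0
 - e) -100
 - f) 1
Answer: d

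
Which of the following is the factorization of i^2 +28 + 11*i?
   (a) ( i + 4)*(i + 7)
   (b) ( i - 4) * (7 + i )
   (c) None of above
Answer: a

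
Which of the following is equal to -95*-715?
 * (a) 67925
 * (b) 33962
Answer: a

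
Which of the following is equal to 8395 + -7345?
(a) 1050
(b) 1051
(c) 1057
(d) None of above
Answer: a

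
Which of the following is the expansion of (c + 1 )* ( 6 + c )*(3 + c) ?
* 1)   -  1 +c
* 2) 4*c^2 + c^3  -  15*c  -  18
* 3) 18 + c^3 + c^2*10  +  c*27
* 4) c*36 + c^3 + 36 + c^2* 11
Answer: 3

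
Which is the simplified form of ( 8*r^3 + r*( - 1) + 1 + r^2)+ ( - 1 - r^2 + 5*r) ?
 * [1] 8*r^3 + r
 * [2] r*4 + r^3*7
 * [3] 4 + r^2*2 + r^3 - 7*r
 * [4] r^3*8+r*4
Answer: 4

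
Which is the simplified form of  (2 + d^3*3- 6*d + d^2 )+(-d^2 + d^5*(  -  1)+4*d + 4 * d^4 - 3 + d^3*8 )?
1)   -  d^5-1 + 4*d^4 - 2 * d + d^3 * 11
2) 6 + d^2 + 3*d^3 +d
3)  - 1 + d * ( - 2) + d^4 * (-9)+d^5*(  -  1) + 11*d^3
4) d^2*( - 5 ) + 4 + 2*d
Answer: 1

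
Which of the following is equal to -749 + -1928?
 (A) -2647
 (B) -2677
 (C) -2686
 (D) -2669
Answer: B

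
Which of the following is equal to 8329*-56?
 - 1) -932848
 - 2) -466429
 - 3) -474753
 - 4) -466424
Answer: 4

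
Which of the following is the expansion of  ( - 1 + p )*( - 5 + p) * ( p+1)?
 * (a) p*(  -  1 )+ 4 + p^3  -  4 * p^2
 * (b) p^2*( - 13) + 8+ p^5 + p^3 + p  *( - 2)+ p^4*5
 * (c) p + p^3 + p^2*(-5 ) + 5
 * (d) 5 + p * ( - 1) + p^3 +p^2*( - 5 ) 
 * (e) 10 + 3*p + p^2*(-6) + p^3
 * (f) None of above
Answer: d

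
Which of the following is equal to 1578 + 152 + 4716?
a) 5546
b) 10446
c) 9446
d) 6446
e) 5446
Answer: d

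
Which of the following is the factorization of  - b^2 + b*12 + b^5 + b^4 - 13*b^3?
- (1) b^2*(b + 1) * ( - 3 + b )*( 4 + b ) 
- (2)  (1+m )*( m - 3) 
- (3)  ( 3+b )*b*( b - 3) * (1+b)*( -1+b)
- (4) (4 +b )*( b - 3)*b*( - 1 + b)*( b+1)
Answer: 4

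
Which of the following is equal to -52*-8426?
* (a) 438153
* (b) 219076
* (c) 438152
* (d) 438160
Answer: c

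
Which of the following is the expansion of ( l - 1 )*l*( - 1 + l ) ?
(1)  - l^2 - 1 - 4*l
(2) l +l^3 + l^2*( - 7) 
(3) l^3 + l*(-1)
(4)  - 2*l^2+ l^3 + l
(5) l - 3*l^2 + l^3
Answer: 4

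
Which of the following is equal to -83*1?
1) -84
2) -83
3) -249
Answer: 2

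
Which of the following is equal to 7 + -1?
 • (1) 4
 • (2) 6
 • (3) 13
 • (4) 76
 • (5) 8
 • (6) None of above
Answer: 2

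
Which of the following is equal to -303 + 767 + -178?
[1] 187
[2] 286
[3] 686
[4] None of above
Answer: 2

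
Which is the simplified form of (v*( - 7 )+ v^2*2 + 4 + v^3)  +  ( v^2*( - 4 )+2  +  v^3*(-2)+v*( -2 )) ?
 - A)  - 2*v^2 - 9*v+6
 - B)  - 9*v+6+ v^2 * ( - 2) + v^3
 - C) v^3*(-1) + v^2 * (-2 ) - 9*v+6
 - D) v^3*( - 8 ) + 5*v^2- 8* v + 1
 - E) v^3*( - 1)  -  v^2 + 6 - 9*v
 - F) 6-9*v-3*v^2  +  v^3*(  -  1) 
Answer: C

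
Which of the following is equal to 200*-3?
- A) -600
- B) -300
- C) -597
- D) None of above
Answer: A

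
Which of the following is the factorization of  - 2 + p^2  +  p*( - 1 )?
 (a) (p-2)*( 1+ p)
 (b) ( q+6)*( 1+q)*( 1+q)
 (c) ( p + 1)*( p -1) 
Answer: a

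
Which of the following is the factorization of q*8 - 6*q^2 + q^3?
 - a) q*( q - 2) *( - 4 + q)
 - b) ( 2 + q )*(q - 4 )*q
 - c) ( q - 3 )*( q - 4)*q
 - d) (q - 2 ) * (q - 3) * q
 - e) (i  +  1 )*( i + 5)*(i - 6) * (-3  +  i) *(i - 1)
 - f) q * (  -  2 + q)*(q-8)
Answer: a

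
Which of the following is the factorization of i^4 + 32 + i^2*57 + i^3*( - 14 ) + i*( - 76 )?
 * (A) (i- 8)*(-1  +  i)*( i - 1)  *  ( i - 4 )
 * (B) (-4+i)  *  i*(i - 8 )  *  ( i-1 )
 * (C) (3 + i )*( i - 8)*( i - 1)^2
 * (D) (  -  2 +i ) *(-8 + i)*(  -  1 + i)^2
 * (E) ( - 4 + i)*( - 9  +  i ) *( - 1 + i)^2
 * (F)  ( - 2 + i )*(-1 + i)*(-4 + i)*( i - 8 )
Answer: A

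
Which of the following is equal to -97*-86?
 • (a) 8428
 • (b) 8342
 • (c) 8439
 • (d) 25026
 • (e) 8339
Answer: b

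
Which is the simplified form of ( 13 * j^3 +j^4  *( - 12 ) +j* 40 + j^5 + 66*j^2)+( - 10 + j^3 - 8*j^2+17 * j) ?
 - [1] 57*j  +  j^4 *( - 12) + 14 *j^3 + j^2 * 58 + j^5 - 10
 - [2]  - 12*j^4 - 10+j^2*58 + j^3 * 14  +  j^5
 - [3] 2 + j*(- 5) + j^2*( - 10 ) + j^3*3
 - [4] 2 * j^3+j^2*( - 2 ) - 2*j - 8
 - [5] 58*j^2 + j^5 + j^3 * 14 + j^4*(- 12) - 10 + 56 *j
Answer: 1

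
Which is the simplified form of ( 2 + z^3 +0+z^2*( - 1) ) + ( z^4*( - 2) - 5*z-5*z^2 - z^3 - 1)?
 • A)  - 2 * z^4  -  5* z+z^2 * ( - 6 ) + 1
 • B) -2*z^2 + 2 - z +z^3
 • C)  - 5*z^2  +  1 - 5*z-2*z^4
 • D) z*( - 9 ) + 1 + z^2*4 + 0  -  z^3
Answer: A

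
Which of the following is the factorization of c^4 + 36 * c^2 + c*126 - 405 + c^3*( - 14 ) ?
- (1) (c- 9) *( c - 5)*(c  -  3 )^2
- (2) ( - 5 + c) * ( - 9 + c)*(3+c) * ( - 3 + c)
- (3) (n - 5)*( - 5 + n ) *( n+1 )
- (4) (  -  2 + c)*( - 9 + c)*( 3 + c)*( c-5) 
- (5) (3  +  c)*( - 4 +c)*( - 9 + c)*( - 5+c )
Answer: 2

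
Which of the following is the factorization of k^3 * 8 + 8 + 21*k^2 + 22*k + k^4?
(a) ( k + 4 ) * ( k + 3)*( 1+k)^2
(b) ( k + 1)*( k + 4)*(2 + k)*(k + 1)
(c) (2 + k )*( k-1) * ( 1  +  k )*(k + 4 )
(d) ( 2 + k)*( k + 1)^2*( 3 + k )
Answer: b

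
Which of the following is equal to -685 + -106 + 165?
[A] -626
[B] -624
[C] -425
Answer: A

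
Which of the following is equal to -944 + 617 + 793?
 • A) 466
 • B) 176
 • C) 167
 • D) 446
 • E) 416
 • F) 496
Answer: A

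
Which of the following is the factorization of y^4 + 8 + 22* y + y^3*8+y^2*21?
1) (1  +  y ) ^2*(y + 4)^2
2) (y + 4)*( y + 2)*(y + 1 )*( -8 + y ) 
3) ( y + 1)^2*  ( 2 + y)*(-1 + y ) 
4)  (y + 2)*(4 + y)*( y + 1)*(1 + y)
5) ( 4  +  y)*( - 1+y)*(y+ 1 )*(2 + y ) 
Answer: 4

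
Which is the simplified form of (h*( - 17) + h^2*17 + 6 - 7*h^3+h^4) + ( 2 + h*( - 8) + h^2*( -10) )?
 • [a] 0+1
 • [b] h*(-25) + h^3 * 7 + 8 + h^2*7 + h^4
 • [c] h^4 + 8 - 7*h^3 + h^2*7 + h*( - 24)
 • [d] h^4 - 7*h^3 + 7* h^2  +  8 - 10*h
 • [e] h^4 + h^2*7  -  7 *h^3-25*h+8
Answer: e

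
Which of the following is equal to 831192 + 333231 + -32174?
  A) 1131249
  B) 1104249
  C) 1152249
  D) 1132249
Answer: D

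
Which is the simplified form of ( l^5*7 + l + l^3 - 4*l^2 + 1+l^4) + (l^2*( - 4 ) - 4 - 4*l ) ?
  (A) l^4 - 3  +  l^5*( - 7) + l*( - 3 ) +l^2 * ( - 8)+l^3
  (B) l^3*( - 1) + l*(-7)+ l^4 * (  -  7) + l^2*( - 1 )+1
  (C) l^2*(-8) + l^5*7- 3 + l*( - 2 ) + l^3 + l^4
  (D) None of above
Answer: D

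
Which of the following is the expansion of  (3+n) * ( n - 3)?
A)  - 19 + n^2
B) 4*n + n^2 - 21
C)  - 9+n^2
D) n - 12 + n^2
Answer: C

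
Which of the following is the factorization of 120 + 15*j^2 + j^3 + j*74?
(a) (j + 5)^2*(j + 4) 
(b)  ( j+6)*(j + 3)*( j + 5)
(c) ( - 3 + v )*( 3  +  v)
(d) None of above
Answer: d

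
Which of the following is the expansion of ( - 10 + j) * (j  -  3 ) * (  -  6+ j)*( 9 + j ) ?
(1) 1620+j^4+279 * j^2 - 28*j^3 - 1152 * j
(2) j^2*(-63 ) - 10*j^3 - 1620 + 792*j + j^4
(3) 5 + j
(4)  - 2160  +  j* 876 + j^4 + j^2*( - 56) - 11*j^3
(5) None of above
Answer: 2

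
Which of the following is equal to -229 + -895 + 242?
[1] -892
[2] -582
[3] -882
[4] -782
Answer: 3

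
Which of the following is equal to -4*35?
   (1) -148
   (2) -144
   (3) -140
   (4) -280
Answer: 3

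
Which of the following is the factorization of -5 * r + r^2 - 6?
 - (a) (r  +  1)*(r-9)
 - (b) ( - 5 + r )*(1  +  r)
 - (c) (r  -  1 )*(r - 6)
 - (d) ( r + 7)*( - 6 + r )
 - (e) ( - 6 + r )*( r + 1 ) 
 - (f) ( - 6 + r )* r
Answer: e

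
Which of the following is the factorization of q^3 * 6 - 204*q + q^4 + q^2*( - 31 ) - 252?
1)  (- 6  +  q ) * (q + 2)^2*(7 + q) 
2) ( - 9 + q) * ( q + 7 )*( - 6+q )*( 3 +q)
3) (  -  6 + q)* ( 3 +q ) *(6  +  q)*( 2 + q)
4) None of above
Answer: 4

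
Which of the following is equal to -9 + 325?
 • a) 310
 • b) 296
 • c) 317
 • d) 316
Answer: d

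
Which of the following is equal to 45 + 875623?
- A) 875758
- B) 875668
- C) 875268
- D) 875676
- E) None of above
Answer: B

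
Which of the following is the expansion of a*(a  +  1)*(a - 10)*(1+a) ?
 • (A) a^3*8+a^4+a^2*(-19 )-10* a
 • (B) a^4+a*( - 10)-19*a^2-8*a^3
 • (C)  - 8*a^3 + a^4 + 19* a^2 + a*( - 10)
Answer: B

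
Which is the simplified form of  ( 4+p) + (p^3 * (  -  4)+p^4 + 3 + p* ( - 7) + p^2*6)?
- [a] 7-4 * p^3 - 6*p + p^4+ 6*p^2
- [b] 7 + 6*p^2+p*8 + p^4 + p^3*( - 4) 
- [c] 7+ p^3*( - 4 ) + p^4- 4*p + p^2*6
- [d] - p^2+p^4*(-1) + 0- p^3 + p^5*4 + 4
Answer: a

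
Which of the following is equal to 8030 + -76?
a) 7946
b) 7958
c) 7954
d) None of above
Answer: c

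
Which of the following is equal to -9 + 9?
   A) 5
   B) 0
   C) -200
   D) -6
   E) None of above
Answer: B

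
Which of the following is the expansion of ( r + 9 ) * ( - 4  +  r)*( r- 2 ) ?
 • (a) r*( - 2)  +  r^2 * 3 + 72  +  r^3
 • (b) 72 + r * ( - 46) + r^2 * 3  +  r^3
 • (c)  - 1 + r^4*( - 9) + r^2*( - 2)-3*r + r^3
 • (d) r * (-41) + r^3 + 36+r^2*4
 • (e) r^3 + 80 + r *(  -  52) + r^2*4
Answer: b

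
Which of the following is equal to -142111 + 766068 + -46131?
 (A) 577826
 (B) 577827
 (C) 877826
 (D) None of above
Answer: A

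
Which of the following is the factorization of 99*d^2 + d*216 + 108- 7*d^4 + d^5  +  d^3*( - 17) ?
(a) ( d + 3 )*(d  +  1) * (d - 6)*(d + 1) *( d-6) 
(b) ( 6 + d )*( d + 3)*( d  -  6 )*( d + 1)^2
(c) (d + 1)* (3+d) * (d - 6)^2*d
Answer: a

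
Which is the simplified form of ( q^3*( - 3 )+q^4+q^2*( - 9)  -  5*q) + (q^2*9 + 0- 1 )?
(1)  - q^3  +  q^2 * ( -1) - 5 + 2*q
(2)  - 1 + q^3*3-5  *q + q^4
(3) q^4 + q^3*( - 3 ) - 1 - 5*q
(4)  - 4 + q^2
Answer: 3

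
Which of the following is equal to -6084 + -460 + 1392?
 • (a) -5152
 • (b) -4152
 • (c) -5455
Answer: a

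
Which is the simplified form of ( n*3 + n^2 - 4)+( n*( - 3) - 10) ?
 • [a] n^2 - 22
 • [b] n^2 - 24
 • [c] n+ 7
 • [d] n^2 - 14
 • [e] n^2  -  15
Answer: d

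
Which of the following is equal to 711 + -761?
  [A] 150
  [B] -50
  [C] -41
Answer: B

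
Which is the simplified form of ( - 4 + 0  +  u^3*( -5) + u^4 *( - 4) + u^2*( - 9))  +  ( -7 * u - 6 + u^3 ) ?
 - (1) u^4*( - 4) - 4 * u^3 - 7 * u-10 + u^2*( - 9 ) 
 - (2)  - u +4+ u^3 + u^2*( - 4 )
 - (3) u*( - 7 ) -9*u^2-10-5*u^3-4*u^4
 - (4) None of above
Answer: 1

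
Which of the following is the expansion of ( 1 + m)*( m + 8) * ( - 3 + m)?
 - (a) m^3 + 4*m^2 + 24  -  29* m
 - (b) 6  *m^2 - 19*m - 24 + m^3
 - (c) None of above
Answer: b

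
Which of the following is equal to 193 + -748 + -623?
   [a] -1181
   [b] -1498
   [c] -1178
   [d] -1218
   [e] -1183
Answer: c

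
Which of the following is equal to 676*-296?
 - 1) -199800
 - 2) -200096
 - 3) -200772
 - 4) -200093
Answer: 2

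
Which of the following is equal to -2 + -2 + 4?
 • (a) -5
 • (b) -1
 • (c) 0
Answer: c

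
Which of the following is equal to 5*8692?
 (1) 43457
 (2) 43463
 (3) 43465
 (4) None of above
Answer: 4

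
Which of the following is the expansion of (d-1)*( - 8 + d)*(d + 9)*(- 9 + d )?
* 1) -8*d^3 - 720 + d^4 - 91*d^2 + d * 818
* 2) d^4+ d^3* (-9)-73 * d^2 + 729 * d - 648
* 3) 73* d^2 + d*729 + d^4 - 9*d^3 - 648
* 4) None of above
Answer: 2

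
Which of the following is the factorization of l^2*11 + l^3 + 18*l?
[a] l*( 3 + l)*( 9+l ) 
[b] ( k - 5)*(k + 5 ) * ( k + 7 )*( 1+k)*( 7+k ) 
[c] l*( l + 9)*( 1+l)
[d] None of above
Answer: d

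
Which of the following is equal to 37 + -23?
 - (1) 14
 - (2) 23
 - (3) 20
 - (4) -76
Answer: 1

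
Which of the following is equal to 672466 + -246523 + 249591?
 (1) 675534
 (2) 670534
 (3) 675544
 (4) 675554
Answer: 1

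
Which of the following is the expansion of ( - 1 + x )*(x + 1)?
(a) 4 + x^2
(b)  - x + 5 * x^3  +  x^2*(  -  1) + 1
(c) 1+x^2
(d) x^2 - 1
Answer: d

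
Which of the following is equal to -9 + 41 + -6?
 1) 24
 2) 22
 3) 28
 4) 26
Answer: 4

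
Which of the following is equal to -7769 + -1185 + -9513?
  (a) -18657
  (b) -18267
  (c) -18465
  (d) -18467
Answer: d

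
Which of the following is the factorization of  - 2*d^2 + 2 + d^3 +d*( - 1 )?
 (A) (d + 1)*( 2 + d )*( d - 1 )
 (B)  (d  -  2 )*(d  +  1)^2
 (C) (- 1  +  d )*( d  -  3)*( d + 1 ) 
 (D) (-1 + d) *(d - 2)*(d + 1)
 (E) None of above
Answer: D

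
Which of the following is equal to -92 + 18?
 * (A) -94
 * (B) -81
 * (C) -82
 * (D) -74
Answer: D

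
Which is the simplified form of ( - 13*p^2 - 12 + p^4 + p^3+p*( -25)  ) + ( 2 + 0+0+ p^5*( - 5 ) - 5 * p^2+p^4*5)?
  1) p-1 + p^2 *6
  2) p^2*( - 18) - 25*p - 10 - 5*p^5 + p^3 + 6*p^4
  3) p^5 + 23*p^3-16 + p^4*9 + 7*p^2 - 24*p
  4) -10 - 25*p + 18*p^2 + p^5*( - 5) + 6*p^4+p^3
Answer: 2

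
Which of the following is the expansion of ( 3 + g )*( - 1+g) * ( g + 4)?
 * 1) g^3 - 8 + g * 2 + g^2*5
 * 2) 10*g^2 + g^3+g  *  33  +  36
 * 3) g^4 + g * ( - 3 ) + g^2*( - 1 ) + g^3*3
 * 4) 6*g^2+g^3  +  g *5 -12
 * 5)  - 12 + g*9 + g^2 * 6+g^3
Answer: 4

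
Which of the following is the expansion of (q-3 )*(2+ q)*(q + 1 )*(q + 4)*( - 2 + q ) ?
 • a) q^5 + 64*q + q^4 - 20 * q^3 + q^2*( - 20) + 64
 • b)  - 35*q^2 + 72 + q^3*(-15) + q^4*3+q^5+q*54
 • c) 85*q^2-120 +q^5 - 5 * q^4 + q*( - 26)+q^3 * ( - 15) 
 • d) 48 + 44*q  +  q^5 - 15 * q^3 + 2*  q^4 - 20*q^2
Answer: d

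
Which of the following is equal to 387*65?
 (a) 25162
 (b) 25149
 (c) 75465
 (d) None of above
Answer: d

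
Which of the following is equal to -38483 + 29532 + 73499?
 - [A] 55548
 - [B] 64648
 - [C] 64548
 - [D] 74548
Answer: C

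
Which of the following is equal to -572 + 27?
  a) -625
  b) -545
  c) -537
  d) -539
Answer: b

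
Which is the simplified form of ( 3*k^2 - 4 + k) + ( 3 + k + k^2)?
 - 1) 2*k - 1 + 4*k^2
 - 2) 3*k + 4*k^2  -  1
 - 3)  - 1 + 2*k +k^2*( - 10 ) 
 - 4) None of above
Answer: 1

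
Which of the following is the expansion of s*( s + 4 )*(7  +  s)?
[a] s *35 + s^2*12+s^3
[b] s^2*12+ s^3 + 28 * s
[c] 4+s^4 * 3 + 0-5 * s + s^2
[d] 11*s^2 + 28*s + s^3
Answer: d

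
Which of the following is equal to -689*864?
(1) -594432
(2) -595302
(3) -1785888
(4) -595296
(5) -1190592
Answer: 4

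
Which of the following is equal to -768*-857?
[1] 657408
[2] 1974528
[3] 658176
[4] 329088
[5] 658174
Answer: 3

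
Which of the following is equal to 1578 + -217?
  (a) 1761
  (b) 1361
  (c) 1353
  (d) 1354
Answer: b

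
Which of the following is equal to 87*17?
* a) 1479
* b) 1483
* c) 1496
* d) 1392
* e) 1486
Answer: a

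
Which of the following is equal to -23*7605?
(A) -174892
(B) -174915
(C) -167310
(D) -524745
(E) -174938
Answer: B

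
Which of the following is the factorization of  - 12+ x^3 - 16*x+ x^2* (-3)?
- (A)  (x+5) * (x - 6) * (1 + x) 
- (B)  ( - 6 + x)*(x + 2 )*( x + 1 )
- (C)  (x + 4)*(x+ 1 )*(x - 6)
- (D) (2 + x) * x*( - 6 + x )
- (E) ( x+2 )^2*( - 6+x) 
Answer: B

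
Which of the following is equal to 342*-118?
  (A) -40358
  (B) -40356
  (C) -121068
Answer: B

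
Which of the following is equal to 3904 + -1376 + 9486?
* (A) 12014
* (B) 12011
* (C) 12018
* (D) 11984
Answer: A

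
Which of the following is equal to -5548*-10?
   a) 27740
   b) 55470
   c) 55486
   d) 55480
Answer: d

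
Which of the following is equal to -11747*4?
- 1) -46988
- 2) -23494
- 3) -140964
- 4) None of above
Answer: 1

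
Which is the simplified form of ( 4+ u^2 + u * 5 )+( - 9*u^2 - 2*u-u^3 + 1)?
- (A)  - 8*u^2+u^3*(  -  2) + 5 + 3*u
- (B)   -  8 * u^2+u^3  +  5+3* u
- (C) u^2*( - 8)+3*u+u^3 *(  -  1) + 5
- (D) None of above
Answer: C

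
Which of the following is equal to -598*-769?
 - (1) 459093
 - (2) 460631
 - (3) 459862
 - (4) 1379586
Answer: 3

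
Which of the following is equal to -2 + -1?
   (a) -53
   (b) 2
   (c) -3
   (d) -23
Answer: c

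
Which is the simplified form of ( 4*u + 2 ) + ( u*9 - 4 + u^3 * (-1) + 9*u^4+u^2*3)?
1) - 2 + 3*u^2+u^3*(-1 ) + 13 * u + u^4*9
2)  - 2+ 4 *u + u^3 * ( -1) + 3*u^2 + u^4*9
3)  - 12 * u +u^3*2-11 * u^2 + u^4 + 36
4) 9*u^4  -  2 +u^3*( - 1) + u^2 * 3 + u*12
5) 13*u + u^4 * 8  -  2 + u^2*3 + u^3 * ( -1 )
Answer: 1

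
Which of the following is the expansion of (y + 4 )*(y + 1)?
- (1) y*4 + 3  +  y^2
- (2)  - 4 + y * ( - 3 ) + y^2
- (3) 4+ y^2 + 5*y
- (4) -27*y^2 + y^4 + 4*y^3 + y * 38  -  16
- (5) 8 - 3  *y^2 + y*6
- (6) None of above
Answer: 3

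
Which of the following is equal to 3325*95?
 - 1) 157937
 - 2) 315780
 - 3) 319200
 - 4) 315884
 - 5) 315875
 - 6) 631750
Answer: 5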